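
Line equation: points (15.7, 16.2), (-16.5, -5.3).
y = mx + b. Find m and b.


m = (-21.5)/(-32.2) = 0.6677
b = y1 - m*x1 = 16.2 - (-21.5*15.7)/(-32.2) = 16.2 - 10.4829 = 5.7171

y = 0.6677x + 5.7171


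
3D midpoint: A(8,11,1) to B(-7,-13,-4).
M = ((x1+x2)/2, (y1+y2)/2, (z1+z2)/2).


Mx = (8- 7)/2 = 0.5000
My = (11- 13)/2 = -1.0000
Mz = (1- 4)/2 = -1.5000

M = (0.5000, -1.0000, -1.5000)


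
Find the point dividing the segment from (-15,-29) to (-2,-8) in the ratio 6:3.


Px = (6*(-2) + 3*(-15))/9 = -57/9 = -6.3333
Py = (6*(-8) + 3*(-29))/9 = -135/9 = -15.0000

P = (-6.3333, -15.0000)


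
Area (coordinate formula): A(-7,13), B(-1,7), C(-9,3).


-7*(7-3) = -28
-1*(3-13) = 10
-9*(13-7) = -54
sum = -72
Area = |-72|/2 = 36.0000

36.0000 sq units


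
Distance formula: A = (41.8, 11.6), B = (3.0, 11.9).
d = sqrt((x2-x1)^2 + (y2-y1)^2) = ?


dx = 3.0 - 41.8 = -38.8
dy = 11.9 - 11.6 = 0.3
d = sqrt(1505.44 + 0.09) = sqrt(1505.53) = 38.8012

38.8012


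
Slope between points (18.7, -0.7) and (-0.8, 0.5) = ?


dy = 0.5 + 0.7 = 1.2
dx = -0.8 - 18.7 = -19.5
m = 1.2/(-19.5) = -0.0615

m = -0.0615


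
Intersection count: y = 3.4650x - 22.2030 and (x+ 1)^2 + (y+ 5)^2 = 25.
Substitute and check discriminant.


Substitute y = 3.4650x - 22.2030: (x+ 1)^2 + (3.4650x- 22.2030+ 5)^2 = 25
Expand to Ax^2 + Bx + C = 0, where b-k = -17.203
A = 1+m^2 = 13.006225
B = 2(m(b-k) - h) = 2(3.4650*(-17.203) + 1) = -117.21679
C = h^2 + (b-k)^2 - r^2 = 1 + 295.943209 - 25 = 271.943209
disc = B^2-4AC = 13739.7759 - 14147.8183 = -408.0424
disc < 0

0 intersection points


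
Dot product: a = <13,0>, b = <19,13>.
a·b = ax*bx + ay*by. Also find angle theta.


a·b = 13*19 + 0*13 = 247 + 0 = 247
|a| = sqrt(169+0) = 13.0000
|b| = sqrt(361+169) = 23.0217
cos(theta) = 247/(sqrt(169)*sqrt(530)) = 247/sqrt(89570) = 0.825307
theta = arccos(247/sqrt(89570)) = 34.3803 degrees

a·b = 247, theta = 34.3803 deg


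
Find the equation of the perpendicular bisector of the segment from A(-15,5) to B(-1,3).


Midpoint = (-8, 4)
Slope of AB = dy/dx = -2/14 = -0.1429
Perp slope = -dx/dy = 14/2 = 7.0000
b = My - (perp slope)*Mx = 4 + (14*(-8))/(-2) = 4 + 56.0000 = 60.0000

y = 7.0000x + 60.0000


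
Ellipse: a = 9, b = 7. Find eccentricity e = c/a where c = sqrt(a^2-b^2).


c = sqrt(81-49) = sqrt(32) = 5.6569
e = c/a = sqrt(32)/9 = 0.6285

e = 0.6285


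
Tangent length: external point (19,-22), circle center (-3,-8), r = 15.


d = sqrt((19+ 3)^2 + (-22+ 8)^2) = sqrt(484+196) = 26.0768
L = sqrt(680.0000 - 225) = sqrt(455.0000) = 21.3307

21.3307


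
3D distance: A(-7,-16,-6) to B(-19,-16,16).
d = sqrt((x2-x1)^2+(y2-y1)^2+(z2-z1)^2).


dx=-12, dy=0, dz=22
d = sqrt(144+0+484) = sqrt(628) = 25.0599

25.0599


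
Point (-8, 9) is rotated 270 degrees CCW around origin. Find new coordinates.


cos(270) = 0, sin(270) = -1
x' = -8*0 - 9*(-1) = 9
y' = -8*(-1) + 9*0 = 8

(9, 8)


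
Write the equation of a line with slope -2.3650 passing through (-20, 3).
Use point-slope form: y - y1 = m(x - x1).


y - 3 = -2.3650(x + 20)
y = -2.3650x + 3 + 2.3650*(-20)
y = -2.3650x - 44.3000

y = -2.3650x - 44.3000


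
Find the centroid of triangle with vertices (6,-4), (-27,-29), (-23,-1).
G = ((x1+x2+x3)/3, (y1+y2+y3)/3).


Gx = (6- 27- 23)/3 = -44/3 = -14.6667
Gy = (-4- 29- 1)/3 = -34/3 = -11.3333

G = (-14.6667, -11.3333)


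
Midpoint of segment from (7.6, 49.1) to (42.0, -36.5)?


Mx = (7.6 + 42.0)/2 = 49.6/2 = 24.8000
My = (49.1 - 36.5)/2 = 12.6/2 = 6.3000

(24.8000, 6.3000)


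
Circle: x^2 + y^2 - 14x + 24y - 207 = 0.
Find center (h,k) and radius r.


h = -D/2 = 14/2 = 7
k = -E/2 = -24/2 = -12
r^2 = h^2 + k^2 - F = 49 + 144 + 207 = 400
r = 20

Center (7, -12), radius = 20


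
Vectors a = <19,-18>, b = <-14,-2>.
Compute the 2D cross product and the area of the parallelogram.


cross = 19*(-2) + 18*(-14) = -38 - 252 = -290
Parallelogram area = |-290| = 290

cross = -290, parallelogram area = 290


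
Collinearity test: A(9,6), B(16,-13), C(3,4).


9*(-13-4) + 16*(4-6) + 3*(6+ 13)
= -153 - 32 + 57 = -128

No, not collinear (determinant = -128)


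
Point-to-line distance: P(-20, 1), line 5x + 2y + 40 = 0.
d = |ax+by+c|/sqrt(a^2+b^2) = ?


|5*(-20) + 2*1 + 40| = |-58| = 58
sqrt(25 + 4) = sqrt(29) = 5.3852
d = 58/sqrt(29) = 10.7703

10.7703


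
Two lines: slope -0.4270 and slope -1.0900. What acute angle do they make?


m1-m2 = 0.663
1+m1*m2 = 1.46543
tan(theta) = |0.663/1.46543| = 0.452427
theta = arctan(|0.663/1.46543|) = 24.3433 degrees (acute angle)

24.3433 degrees


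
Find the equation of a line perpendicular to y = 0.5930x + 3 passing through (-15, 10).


Perpendicular slope = -1/m1 = -1/0.5930 = -1.6863
b2 = y0 - m2*x0 = 10 - 15/0.5930 = 10 - 25.2951 = -15.2951

y = -1.6863x - 15.2951


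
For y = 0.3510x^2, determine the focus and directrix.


a = 0.3510
1/(4a) = 0.7123
Focus = (0, 0.7123)
Directrix: y = -0.7123

Focus = (0, 0.7123), Directrix: y = -0.7123


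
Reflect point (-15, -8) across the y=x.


Reflection rule for y=x: (y, x)
(-15, -8) -> (-8, -15)

(-8, -15)


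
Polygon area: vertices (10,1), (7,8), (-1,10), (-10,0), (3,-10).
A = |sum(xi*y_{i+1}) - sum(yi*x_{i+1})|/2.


sum(xi*y_{i+1}) = 10*8 + 7*10 - 1*0 - 10*(-10) + 3*1 = 253
sum(yi*x_{i+1}) = 1*7 + 8*(-1) + 10*(-10) + 0*3 - 10*10 = -201
Area = |253 + 201|/2 = 454/2 = 227.0000

227.0000 sq units


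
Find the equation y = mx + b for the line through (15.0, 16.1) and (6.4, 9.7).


m = (-6.4)/(-8.6) = 0.7442
b = y1 - m*x1 = 16.1 - (-6.4*15.0)/(-8.6) = 16.1 - 11.1628 = 4.9372

y = 0.7442x + 4.9372


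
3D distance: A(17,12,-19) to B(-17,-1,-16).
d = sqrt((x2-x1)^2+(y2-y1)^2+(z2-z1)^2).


dx=-34, dy=-13, dz=3
d = sqrt(1156+169+9) = sqrt(1334) = 36.5240

36.5240


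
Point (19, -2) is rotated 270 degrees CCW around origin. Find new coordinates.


cos(270) = 0, sin(270) = -1
x' = 19*0 + 2*(-1) = -2
y' = 19*(-1) - 2*0 = -19

(-2, -19)


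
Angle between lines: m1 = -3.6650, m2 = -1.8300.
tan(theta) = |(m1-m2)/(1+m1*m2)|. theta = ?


m1-m2 = -1.835
1+m1*m2 = 7.70695
tan(theta) = |-1.835/7.70695| = 0.238097
theta = arctan(|-1.835/7.70695|) = 13.3926 degrees (acute angle)

13.3926 degrees


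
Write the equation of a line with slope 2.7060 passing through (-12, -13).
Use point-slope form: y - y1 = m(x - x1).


y + 13 = 2.7060(x + 12)
y = 2.7060x - 13 - 2.7060*(-12)
y = 2.7060x + 19.4720

y = 2.7060x + 19.4720


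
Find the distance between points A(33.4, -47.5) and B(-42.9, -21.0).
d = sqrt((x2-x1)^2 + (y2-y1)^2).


dx = -42.9 - 33.4 = -76.3
dy = -21.0 + 47.5 = 26.5
d = sqrt(5821.69 + 702.25) = sqrt(6523.94) = 80.7709

80.7709


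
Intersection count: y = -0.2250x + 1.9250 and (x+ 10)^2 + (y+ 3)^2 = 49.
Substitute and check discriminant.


Substitute y = -0.2250x + 1.9250: (x+ 10)^2 + (-0.2250x+1.9250+ 3)^2 = 49
Expand to Ax^2 + Bx + C = 0, where b-k = 4.925
A = 1+m^2 = 1.050625
B = 2(m(b-k) - h) = 2(-0.2250*4.925 + 10) = 17.78375
C = h^2 + (b-k)^2 - r^2 = 100 + 24.255625 - 49 = 75.255625
disc = B^2-4AC = 316.2618 - 316.2618 = 0
disc = 0

1 intersection point (tangent)


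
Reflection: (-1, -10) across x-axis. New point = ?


Reflection rule for x-axis: (x, -y)
(-1, -10) -> (-1, 10)

(-1, 10)


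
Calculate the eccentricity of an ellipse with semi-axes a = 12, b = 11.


c = sqrt(144-121) = sqrt(23) = 4.7958
e = c/a = sqrt(23)/12 = 0.3997

e = 0.3997


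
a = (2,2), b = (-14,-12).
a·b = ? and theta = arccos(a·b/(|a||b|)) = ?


a·b = 2*(-14) + 2*(-12) = -28 - 24 = -52
|a| = sqrt(4+4) = 2.8284
|b| = sqrt(196+144) = 18.4391
cos(theta) = -52/(sqrt(8)*sqrt(340)) = -52/sqrt(2720) = -0.997054
theta = arccos(-52/sqrt(2720)) = 175.6013 degrees

a·b = -52, theta = 175.6013 deg


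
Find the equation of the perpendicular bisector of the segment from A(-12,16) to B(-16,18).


Midpoint = (-14, 17)
Slope of AB = dy/dx = 2/(-4) = -0.5000
Perp slope = -dx/dy = 4/2 = 2.0000
b = My - (perp slope)*Mx = 17 + (-4*(-14))/2 = 17 + 28.0000 = 45.0000

y = 2.0000x + 45.0000


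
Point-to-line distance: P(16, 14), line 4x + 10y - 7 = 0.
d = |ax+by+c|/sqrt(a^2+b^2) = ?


|4*16 + 10*14 - 7| = |197| = 197
sqrt(16 + 100) = sqrt(116) = 10.7703
d = 197/sqrt(116) = 18.2910

18.2910


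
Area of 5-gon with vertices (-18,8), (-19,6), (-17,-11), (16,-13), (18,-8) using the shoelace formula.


sum(xi*y_{i+1}) = -18*6 - 19*(-11) - 17*(-13) + 16*(-8) + 18*8 = 338
sum(yi*x_{i+1}) = 8*(-19) + 6*(-17) - 11*16 - 13*18 - 8*(-18) = -520
Area = |338 + 520|/2 = 858/2 = 429.0000

429.0000 sq units


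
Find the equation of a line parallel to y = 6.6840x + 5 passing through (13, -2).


Parallel lines have equal slopes.
m2 = 6.6840
b2 = -2 - 6.6840*13 = -88.8920

y = 6.6840x - 88.8920


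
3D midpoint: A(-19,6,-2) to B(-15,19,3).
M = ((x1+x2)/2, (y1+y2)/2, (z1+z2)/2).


Mx = (-19- 15)/2 = -17.0000
My = (6+19)/2 = 12.5000
Mz = (-2+3)/2 = 0.5000

M = (-17.0000, 12.5000, 0.5000)


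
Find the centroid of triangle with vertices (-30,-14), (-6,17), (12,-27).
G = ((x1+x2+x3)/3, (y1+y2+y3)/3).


Gx = (-30- 6+12)/3 = -24/3 = -8.0000
Gy = (-14+17- 27)/3 = -24/3 = -8.0000

G = (-8.0000, -8.0000)


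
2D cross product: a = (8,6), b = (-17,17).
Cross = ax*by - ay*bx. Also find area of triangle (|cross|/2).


cross = 8*17 - 6*(-17) = 136 + 102 = 238
Triangle area = |238|/2 = 238/2 = 119.0000

cross = 238, triangle area = 119.0000


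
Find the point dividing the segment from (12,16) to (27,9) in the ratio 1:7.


Px = (1*27 + 7*12)/8 = 111/8 = 13.8750
Py = (1*9 + 7*16)/8 = 121/8 = 15.1250

P = (13.8750, 15.1250)


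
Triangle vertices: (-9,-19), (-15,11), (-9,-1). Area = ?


-9*(11+ 1) = -108
-15*(-1+ 19) = -270
-9*(-19-11) = 270
sum = -108
Area = |-108|/2 = 54.0000

54.0000 sq units


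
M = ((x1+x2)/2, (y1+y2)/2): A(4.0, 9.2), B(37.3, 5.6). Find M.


Mx = (4.0 + 37.3)/2 = 41.3/2 = 20.6500
My = (9.2 + 5.6)/2 = 14.8/2 = 7.4000

(20.6500, 7.4000)


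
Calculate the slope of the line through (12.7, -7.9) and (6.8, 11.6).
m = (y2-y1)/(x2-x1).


dy = 11.6 + 7.9 = 19.5
dx = 6.8 - 12.7 = -5.9
m = 19.5/(-5.9) = -3.3051

m = -3.3051


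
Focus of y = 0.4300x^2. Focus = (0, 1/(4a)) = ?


a = 0.4300
4a = 1.7200
focus = (0, 1/1.7200) = (0, 0.5814)

Focus = (0, 0.5814)


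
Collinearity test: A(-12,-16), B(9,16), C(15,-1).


-12*(16+ 1) + 9*(-1+ 16) + 15*(-16-16)
= -204 + 135 - 480 = -549

No, not collinear (determinant = -549)


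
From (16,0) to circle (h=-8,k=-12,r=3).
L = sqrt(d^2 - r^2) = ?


d = sqrt((16+ 8)^2 + (0+ 12)^2) = sqrt(576+144) = 26.8328
L = sqrt(720.0000 - 9) = sqrt(711.0000) = 26.6646

26.6646


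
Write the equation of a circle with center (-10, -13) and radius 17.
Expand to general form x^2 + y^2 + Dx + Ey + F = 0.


(x+ 10)^2 + (y+ 13)^2 = 17^2
D = -2h = 20, E = -2k = 26
F = h^2+k^2-r^2 = 100+169-289 = -20

x^2 + y^2 + 20x + 26y - 20 = 0


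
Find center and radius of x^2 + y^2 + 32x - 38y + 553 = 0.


h = -D/2 = -32/2 = -16
k = -E/2 = 38/2 = 19
r^2 = h^2 + k^2 - F = 256 + 361 - 553 = 64
r = 8

Center (-16, 19), radius = 8


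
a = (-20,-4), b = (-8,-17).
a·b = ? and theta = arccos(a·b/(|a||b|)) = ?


a·b = -20*(-8) - 4*(-17) = 160 + 68 = 228
|a| = sqrt(400+16) = 20.3961
|b| = sqrt(64+289) = 18.7883
cos(theta) = 228/(sqrt(416)*sqrt(353)) = 228/sqrt(146848) = 0.594978
theta = arccos(228/sqrt(146848)) = 53.4889 degrees

a·b = 228, theta = 53.4889 deg


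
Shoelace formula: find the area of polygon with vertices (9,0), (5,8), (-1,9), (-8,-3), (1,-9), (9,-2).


sum(xi*y_{i+1}) = 9*8 + 5*9 - 1*(-3) - 8*(-9) + 1*(-2) + 9*0 = 190
sum(yi*x_{i+1}) = 0*5 + 8*(-1) + 9*(-8) - 3*1 - 9*9 - 2*9 = -182
Area = |190 + 182|/2 = 372/2 = 186.0000

186.0000 sq units


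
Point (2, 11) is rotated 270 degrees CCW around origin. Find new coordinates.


cos(270) = 0, sin(270) = -1
x' = 2*0 - 11*(-1) = 11
y' = 2*(-1) + 11*0 = -2

(11, -2)


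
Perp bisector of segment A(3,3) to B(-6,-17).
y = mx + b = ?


Midpoint = (-1.5, -7)
Slope of AB = dy/dx = -20/(-9) = 2.2222
Perp slope = -dx/dy = -9/20 = -0.4500
b = My - (perp slope)*Mx = -7 + (-9*(-1.5))/(-20) = -7 - 0.6750 = -7.6750

y = -0.4500x - 7.6750


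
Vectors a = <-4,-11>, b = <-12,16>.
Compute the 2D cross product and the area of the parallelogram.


cross = -4*16 + 11*(-12) = -64 - 132 = -196
Parallelogram area = |-196| = 196

cross = -196, parallelogram area = 196


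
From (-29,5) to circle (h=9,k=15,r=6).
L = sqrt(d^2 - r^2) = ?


d = sqrt((-29-9)^2 + (5-15)^2) = sqrt(1444+100) = 39.2938
L = sqrt(1544.0000 - 36) = sqrt(1508.0000) = 38.8330

38.8330


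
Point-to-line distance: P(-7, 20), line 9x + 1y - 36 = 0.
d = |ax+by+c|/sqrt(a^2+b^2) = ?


|9*(-7) + 1*20 - 36| = |-79| = 79
sqrt(81 + 1) = sqrt(82) = 9.0554
d = 79/sqrt(82) = 8.7241

8.7241


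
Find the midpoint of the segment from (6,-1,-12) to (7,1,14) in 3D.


Mx = (6+7)/2 = 6.5000
My = (-1+1)/2 = 0
Mz = (-12+14)/2 = 1.0000

M = (6.5000, 0, 1.0000)


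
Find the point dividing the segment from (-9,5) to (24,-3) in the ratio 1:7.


Px = (1*24 + 7*(-9))/8 = -39/8 = -4.8750
Py = (1*(-3) + 7*5)/8 = 32/8 = 4.0000

P = (-4.8750, 4.0000)


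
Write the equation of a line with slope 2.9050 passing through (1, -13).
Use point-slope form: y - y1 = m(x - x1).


y + 13 = 2.9050(x - 1)
y = 2.9050x - 13 - 2.9050*1
y = 2.9050x - 15.9050

y = 2.9050x - 15.9050


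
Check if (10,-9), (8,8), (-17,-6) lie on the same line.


10*(8+ 6) + 8*(-6+ 9) - 17*(-9-8)
= 140 + 24 + 289 = 453

No, not collinear (determinant = 453)


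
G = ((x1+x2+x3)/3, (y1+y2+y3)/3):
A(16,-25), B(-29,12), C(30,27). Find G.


Gx = (16- 29+30)/3 = 17/3 = 5.6667
Gy = (-25+12+27)/3 = 14/3 = 4.6667

G = (5.6667, 4.6667)


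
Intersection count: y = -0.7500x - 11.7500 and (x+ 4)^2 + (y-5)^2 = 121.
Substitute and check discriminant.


Substitute y = -0.7500x - 11.7500: (x+ 4)^2 + (-0.7500x- 11.7500-5)^2 = 121
Expand to Ax^2 + Bx + C = 0, where b-k = -16.75
A = 1+m^2 = 1.5625
B = 2(m(b-k) - h) = 2(-0.7500*(-16.75) + 4) = 33.125
C = h^2 + (b-k)^2 - r^2 = 16 + 280.5625 - 121 = 175.5625
disc = B^2-4AC = 1097.2656 - 1097.2656 = 0
disc = 0

1 intersection point (tangent)


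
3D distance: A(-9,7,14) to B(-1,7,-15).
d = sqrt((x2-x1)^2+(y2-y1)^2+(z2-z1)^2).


dx=8, dy=0, dz=-29
d = sqrt(64+0+841) = sqrt(905) = 30.0832

30.0832


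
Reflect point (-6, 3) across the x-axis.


Reflection rule for x-axis: (x, -y)
(-6, 3) -> (-6, -3)

(-6, -3)


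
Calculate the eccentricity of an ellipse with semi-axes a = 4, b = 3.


c = sqrt(16-9) = sqrt(7) = 2.6458
e = c/a = sqrt(7)/4 = 0.6614

e = 0.6614


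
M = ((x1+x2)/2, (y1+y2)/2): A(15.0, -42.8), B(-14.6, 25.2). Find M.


Mx = (15.0 - 14.6)/2 = 0.4/2 = 0.2000
My = (-42.8 + 25.2)/2 = -17.6/2 = -8.8000

(0.2000, -8.8000)


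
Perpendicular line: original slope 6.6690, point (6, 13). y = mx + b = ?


Perpendicular slope = -1/m1 = -1/6.6690 = -0.1499
b2 = y0 - m2*x0 = 13 + 6/6.6690 = 13 + 0.8997 = 13.8997

y = -0.1499x + 13.8997


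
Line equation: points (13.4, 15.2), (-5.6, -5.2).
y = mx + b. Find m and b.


m = (-20.4)/(-19.0) = 1.0737
b = y1 - m*x1 = 15.2 - (-20.4*13.4)/(-19.0) = 15.2 - 14.3874 = 0.8126

y = 1.0737x + 0.8126


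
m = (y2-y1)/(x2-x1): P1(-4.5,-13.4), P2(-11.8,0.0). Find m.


dy = 0.0 + 13.4 = 13.4
dx = -11.8 + 4.5 = -7.3
m = 13.4/(-7.3) = -1.8356

m = -1.8356


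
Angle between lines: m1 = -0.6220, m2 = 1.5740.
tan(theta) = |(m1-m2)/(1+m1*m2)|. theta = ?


m1-m2 = -2.196
1+m1*m2 = 0.020972
tan(theta) = |-2.196/0.020972| = 104.711043
theta = arctan(|-2.196/0.020972|) = 89.4528 degrees (acute angle)

89.4528 degrees


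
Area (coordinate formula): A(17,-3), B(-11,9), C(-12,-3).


17*(9+ 3) = 204
-11*(-3+ 3) = 0
-12*(-3-9) = 144
sum = 348
Area = |348|/2 = 174.0000

174.0000 sq units


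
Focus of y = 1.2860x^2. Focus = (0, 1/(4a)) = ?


a = 1.2860
4a = 5.1440
focus = (0, 1/5.1440) = (0, 0.1944)

Focus = (0, 0.1944)


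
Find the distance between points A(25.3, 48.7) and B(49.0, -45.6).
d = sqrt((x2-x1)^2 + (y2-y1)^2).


dx = 49.0 - 25.3 = 23.7
dy = -45.6 - 48.7 = -94.3
d = sqrt(561.69 + 8892.49) = sqrt(9454.18) = 97.2326

97.2326


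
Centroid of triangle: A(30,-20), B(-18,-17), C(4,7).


Gx = (30- 18+4)/3 = 16/3 = 5.3333
Gy = (-20- 17+7)/3 = -30/3 = -10.0000

G = (5.3333, -10.0000)


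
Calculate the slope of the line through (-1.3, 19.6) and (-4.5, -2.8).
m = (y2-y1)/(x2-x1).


dy = -2.8 - 19.6 = -22.4
dx = -4.5 + 1.3 = -3.2
m = -22.4/(-3.2) = 7.0000

m = 7.0000


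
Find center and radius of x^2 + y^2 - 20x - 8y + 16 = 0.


h = -D/2 = 20/2 = 10
k = -E/2 = 8/2 = 4
r^2 = h^2 + k^2 - F = 100 + 16 - 16 = 100
r = 10

Center (10, 4), radius = 10


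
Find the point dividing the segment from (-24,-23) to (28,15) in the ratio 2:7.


Px = (2*28 + 7*(-24))/9 = -112/9 = -12.4444
Py = (2*15 + 7*(-23))/9 = -131/9 = -14.5556

P = (-12.4444, -14.5556)


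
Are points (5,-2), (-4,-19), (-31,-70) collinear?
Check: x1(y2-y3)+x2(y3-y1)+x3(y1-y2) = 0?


5*(-19+ 70) - 4*(-70+ 2) - 31*(-2+ 19)
= 255 + 272 - 527 = 0

Yes, collinear (determinant = 0)


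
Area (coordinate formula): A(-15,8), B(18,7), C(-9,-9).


-15*(7+ 9) = -240
18*(-9-8) = -306
-9*(8-7) = -9
sum = -555
Area = |-555|/2 = 277.5000

277.5000 sq units


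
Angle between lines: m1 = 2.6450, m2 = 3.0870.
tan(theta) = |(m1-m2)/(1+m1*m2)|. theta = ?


m1-m2 = -0.442
1+m1*m2 = 9.165115
tan(theta) = |-0.442/9.165115| = 0.048226
theta = arctan(|-0.442/9.165115|) = 2.7610 degrees (acute angle)

2.7610 degrees


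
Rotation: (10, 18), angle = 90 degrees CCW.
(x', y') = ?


cos(90) = 0, sin(90) = 1
x' = 10*0 - 18*1 = -18
y' = 10*1 + 18*0 = 10

(-18, 10)


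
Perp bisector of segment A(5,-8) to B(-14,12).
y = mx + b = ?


Midpoint = (-4.5, 2)
Slope of AB = dy/dx = 20/(-19) = -1.0526
Perp slope = -dx/dy = 19/20 = 0.9500
b = My - (perp slope)*Mx = 2 + (-19*(-4.5))/20 = 2 + 4.2750 = 6.2750

y = 0.9500x + 6.2750


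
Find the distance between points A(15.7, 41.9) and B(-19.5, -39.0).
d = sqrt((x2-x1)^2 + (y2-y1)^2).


dx = -19.5 - 15.7 = -35.2
dy = -39.0 - 41.9 = -80.9
d = sqrt(1239.04 + 6544.81) = sqrt(7783.85) = 88.2261

88.2261


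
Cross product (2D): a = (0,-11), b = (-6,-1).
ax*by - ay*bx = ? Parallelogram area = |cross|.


cross = 0*(-1) + 11*(-6) = 0 - 66 = -66
Parallelogram area = |-66| = 66

cross = -66, parallelogram area = 66


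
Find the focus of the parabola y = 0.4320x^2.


a = 0.4320
4a = 1.7280
focus = (0, 1/1.7280) = (0, 0.5787)

Focus = (0, 0.5787)


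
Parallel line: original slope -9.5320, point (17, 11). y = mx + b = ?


Parallel lines have equal slopes.
m2 = -9.5320
b2 = 11 + 9.5320*17 = 173.0440

y = -9.5320x + 173.0440


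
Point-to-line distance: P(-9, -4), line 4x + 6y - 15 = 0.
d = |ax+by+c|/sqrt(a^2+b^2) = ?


|4*(-9) + 6*(-4) - 15| = |-75| = 75
sqrt(16 + 36) = sqrt(52) = 7.2111
d = 75/sqrt(52) = 10.4006

10.4006


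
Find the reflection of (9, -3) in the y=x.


Reflection rule for y=x: (y, x)
(9, -3) -> (-3, 9)

(-3, 9)


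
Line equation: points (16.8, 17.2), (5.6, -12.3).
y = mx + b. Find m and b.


m = (-29.5)/(-11.2) = 2.6339
b = y1 - m*x1 = 17.2 - (-29.5*16.8)/(-11.2) = 17.2 - 44.2500 = -27.0500

y = 2.6339x - 27.0500


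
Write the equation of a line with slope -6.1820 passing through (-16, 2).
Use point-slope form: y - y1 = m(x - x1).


y - 2 = -6.1820(x + 16)
y = -6.1820x + 2 + 6.1820*(-16)
y = -6.1820x - 96.9120

y = -6.1820x - 96.9120


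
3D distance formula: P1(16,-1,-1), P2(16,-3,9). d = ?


dx=0, dy=-2, dz=10
d = sqrt(0+4+100) = sqrt(104) = 10.1980

10.1980


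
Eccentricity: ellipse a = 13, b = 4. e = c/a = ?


c = sqrt(169-16) = sqrt(153) = 12.3693
e = c/a = sqrt(153)/13 = 0.9515

e = 0.9515


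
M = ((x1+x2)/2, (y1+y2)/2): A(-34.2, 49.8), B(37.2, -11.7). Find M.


Mx = (-34.2 + 37.2)/2 = 3.0/2 = 1.5000
My = (49.8 - 11.7)/2 = 38.1/2 = 19.0500

(1.5000, 19.0500)


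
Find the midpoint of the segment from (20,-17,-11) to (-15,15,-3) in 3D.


Mx = (20- 15)/2 = 2.5000
My = (-17+15)/2 = -1.0000
Mz = (-11- 3)/2 = -7.0000

M = (2.5000, -1.0000, -7.0000)


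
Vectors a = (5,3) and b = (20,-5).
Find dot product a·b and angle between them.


a·b = 5*20 + 3*(-5) = 100 - 15 = 85
|a| = sqrt(25+9) = 5.8310
|b| = sqrt(400+25) = 20.6155
cos(theta) = 85/(sqrt(34)*sqrt(425)) = 85/sqrt(14450) = 0.707107
theta = arccos(85/sqrt(14450)) = 45.0000 degrees

a·b = 85, theta = 45.0000 deg


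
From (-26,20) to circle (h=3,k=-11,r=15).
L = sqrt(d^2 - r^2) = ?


d = sqrt((-26-3)^2 + (20+ 11)^2) = sqrt(841+961) = 42.4500
L = sqrt(1802.0000 - 225) = sqrt(1577.0000) = 39.7115

39.7115


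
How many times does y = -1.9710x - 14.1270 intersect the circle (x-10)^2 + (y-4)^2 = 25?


Substitute y = -1.9710x - 14.1270: (x-10)^2 + (-1.9710x- 14.1270-4)^2 = 25
Expand to Ax^2 + Bx + C = 0, where b-k = -18.127
A = 1+m^2 = 4.884841
B = 2(m(b-k) - h) = 2(-1.9710*(-18.127) - 10) = 51.456634
C = h^2 + (b-k)^2 - r^2 = 100 + 328.588129 - 25 = 403.588129
disc = B^2-4AC = 2647.7852 - 7885.8554 = -5238.0702
disc < 0

0 intersection points


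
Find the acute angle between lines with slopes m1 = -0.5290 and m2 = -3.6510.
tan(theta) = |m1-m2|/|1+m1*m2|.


m1-m2 = 3.122
1+m1*m2 = 2.931379
tan(theta) = |3.122/2.931379| = 1.065028
theta = arctan(|3.122/2.931379|) = 46.8036 degrees (acute angle)

46.8036 degrees


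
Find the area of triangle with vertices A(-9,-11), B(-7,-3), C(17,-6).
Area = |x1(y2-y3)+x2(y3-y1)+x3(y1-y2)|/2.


-9*(-3+ 6) = -27
-7*(-6+ 11) = -35
17*(-11+ 3) = -136
sum = -198
Area = |-198|/2 = 99.0000

99.0000 sq units


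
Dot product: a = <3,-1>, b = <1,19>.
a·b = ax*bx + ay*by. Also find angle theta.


a·b = 3*1 - 1*19 = 3 - 19 = -16
|a| = sqrt(9+1) = 3.1623
|b| = sqrt(1+361) = 19.0263
cos(theta) = -16/(sqrt(10)*sqrt(362)) = -16/sqrt(3620) = -0.265929
theta = arccos(-16/sqrt(3620)) = 105.4222 degrees

a·b = -16, theta = 105.4222 deg


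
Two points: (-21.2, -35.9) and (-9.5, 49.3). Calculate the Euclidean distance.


dx = -9.5 + 21.2 = 11.7
dy = 49.3 + 35.9 = 85.2
d = sqrt(136.89 + 7259.04) = sqrt(7395.93) = 85.9996

85.9996


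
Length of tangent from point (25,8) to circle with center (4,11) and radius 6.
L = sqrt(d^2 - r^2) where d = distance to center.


d = sqrt((25-4)^2 + (8-11)^2) = sqrt(441+9) = 21.2132
L = sqrt(450.0000 - 36) = sqrt(414.0000) = 20.3470

20.3470


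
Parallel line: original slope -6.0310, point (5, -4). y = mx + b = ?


Parallel lines have equal slopes.
m2 = -6.0310
b2 = -4 + 6.0310*5 = 26.1550

y = -6.0310x + 26.1550


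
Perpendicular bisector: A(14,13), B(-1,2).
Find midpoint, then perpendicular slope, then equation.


Midpoint = (6.5, 7.5)
Slope of AB = dy/dx = -11/(-15) = 0.7333
Perp slope = -dx/dy = -15/11 = -1.3636
b = My - (perp slope)*Mx = 7.5 + (-15*6.5)/(-11) = 7.5 + 8.8636 = 16.3636

y = -1.3636x + 16.3636


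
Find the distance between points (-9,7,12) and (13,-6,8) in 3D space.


dx=22, dy=-13, dz=-4
d = sqrt(484+169+16) = sqrt(669) = 25.8650

25.8650


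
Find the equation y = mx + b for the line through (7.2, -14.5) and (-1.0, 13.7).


m = (28.2)/(-8.2) = -3.4390
b = y1 - m*x1 = -14.5 - (28.2*7.2)/(-8.2) = -14.5 + 24.7610 = 10.2610

y = -3.4390x + 10.2610


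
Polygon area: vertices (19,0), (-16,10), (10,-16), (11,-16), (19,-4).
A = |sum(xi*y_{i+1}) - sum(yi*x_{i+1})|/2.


sum(xi*y_{i+1}) = 19*10 - 16*(-16) + 10*(-16) + 11*(-4) + 19*0 = 242
sum(yi*x_{i+1}) = 0*(-16) + 10*10 - 16*11 - 16*19 - 4*19 = -456
Area = |242 + 456|/2 = 698/2 = 349.0000

349.0000 sq units


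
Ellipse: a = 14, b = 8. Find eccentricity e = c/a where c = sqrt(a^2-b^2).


c = sqrt(196-64) = sqrt(132) = 11.4891
e = c/a = sqrt(132)/14 = 0.8207

e = 0.8207


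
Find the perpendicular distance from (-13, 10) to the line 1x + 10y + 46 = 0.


|1*(-13) + 10*10 + 46| = |133| = 133
sqrt(1 + 100) = sqrt(101) = 10.0499
d = 133/sqrt(101) = 13.2340

13.2340


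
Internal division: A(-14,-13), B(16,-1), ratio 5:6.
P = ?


Px = (5*16 + 6*(-14))/11 = -4/11 = -0.3636
Py = (5*(-1) + 6*(-13))/11 = -83/11 = -7.5455

P = (-0.3636, -7.5455)


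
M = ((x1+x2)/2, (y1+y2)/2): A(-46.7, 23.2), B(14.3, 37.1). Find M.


Mx = (-46.7 + 14.3)/2 = -32.4/2 = -16.2000
My = (23.2 + 37.1)/2 = 60.3/2 = 30.1500

(-16.2000, 30.1500)


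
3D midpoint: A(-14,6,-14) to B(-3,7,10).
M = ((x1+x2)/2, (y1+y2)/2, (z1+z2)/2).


Mx = (-14- 3)/2 = -8.5000
My = (6+7)/2 = 6.5000
Mz = (-14+10)/2 = -2.0000

M = (-8.5000, 6.5000, -2.0000)


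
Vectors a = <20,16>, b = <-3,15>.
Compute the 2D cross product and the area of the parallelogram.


cross = 20*15 - 16*(-3) = 300 + 48 = 348
Parallelogram area = |348| = 348

cross = 348, parallelogram area = 348


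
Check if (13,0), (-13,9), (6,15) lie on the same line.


13*(9-15) - 13*(15-0) + 6*(0-9)
= -78 - 195 - 54 = -327

No, not collinear (determinant = -327)


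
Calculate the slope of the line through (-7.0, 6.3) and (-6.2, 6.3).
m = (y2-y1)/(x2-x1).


dy = 6.3 - 6.3 = 0.0
dx = -6.2 + 7.0 = 0.8
m = 0.0/0.8 = 0

m = 0


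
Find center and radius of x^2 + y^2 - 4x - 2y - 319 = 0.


h = -D/2 = 4/2 = 2
k = -E/2 = 2/2 = 1
r^2 = h^2 + k^2 - F = 4 + 1 + 319 = 324
r = 18

Center (2, 1), radius = 18


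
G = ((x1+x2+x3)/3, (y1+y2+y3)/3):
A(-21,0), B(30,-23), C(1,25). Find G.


Gx = (-21+30+1)/3 = 10/3 = 3.3333
Gy = (0- 23+25)/3 = 2/3 = 0.6667

G = (3.3333, 0.6667)


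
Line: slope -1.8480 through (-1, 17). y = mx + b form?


y - 17 = -1.8480(x + 1)
y = -1.8480x + 17 + 1.8480*(-1)
y = -1.8480x + 15.1520

y = -1.8480x + 15.1520


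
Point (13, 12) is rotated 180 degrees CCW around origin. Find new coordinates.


cos(180) = -1, sin(180) = 0
x' = 13*(-1) - 12*0 = -13
y' = 13*0 + 12*(-1) = -12

(-13, -12)


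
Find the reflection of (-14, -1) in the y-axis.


Reflection rule for y-axis: (-x, y)
(-14, -1) -> (14, -1)

(14, -1)


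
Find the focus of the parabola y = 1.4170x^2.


a = 1.4170
4a = 5.6680
focus = (0, 1/5.6680) = (0, 0.1764)

Focus = (0, 0.1764)


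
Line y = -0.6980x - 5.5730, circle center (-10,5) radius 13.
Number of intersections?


Substitute y = -0.6980x - 5.5730: (x+ 10)^2 + (-0.6980x- 5.5730-5)^2 = 169
Expand to Ax^2 + Bx + C = 0, where b-k = -10.573
A = 1+m^2 = 1.487204
B = 2(m(b-k) - h) = 2(-0.6980*(-10.573) + 10) = 34.759908
C = h^2 + (b-k)^2 - r^2 = 100 + 111.788329 - 169 = 42.788329
disc = B^2-4AC = 1208.2512 - 254.5399 = 953.7113
disc > 0

2 intersection points


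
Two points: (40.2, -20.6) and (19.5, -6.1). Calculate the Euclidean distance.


dx = 19.5 - 40.2 = -20.7
dy = -6.1 + 20.6 = 14.5
d = sqrt(428.49 + 210.25) = sqrt(638.74) = 25.2733

25.2733


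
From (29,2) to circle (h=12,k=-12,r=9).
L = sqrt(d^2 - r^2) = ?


d = sqrt((29-12)^2 + (2+ 12)^2) = sqrt(289+196) = 22.0227
L = sqrt(485.0000 - 81) = sqrt(404.0000) = 20.0998

20.0998


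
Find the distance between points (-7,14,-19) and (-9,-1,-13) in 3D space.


dx=-2, dy=-15, dz=6
d = sqrt(4+225+36) = sqrt(265) = 16.2788

16.2788


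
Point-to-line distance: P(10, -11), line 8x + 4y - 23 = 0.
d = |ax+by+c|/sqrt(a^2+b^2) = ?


|8*10 + 4*(-11) - 23| = |13| = 13
sqrt(64 + 16) = sqrt(80) = 8.9443
d = 13/sqrt(80) = 1.4534

1.4534


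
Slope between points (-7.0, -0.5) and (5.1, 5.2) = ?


dy = 5.2 + 0.5 = 5.7
dx = 5.1 + 7.0 = 12.1
m = 5.7/12.1 = 0.4711

m = 0.4711


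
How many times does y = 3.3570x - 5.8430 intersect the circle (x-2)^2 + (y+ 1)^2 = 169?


Substitute y = 3.3570x - 5.8430: (x-2)^2 + (3.3570x- 5.8430+ 1)^2 = 169
Expand to Ax^2 + Bx + C = 0, where b-k = -4.843
A = 1+m^2 = 12.269449
B = 2(m(b-k) - h) = 2(3.3570*(-4.843) - 2) = -36.515902
C = h^2 + (b-k)^2 - r^2 = 4 + 23.454649 - 169 = -141.545351
disc = B^2-4AC = 1333.4111 + 6946.7339 = 8280.1450
disc > 0

2 intersection points


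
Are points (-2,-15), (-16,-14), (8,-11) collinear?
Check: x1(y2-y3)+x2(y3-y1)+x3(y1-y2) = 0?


-2*(-14+ 11) - 16*(-11+ 15) + 8*(-15+ 14)
= 6 - 64 - 8 = -66

No, not collinear (determinant = -66)


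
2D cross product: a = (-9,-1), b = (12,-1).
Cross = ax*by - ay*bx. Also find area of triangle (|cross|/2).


cross = -9*(-1) + 1*12 = 9 + 12 = 21
Triangle area = |21|/2 = 21/2 = 10.5000

cross = 21, triangle area = 10.5000


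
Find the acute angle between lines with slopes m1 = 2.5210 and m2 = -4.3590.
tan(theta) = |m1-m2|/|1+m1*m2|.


m1-m2 = 6.88
1+m1*m2 = -9.989039
tan(theta) = |6.88/(-9.989039)| = 0.688755
theta = arctan(|6.88/(-9.989039)|) = 34.5573 degrees (acute angle)

34.5573 degrees


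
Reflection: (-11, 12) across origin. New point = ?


Reflection rule for origin: (-x, -y)
(-11, 12) -> (11, -12)

(11, -12)


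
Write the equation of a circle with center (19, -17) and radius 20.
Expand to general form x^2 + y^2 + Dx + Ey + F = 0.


(x-19)^2 + (y+ 17)^2 = 20^2
D = -2h = -38, E = -2k = 34
F = h^2+k^2-r^2 = 361+289-400 = 250

x^2 + y^2 - 38x + 34y + 250 = 0


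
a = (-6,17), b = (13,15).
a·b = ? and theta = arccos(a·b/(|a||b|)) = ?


a·b = -6*13 + 17*15 = -78 + 255 = 177
|a| = sqrt(36+289) = 18.0278
|b| = sqrt(169+225) = 19.8494
cos(theta) = 177/(sqrt(325)*sqrt(394)) = 177/sqrt(128050) = 0.494633
theta = arccos(177/sqrt(128050)) = 60.3544 degrees

a·b = 177, theta = 60.3544 deg


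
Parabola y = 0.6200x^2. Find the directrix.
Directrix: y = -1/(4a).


a = 0.6200
1/(4a) = 0.4032
directrix: y = -0.4032 = -0.4032

y = -0.4032


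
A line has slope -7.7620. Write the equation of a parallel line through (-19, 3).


Parallel lines have equal slopes.
m2 = -7.7620
b2 = 3 + 7.7620*(-19) = -144.4780

y = -7.7620x - 144.4780


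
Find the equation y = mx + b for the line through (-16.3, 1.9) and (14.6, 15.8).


m = (13.9)/(30.9) = 0.4498
b = y1 - m*x1 = 1.9 - (13.9*(-16.3))/(30.9) = 1.9 + 7.3324 = 9.2324

y = 0.4498x + 9.2324


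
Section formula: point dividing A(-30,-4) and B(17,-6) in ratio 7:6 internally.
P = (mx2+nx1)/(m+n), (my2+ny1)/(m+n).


Px = (7*17 + 6*(-30))/13 = -61/13 = -4.6923
Py = (7*(-6) + 6*(-4))/13 = -66/13 = -5.0769

P = (-4.6923, -5.0769)


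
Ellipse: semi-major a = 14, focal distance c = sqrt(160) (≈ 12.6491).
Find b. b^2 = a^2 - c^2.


b^2 = 14^2 - (sqrt(160))^2 = 196 - 160 = 36
b = sqrt(36) = 6

b = 6


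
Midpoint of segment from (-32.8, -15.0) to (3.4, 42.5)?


Mx = (-32.8 + 3.4)/2 = -29.4/2 = -14.7000
My = (-15.0 + 42.5)/2 = 27.5/2 = 13.7500

(-14.7000, 13.7500)


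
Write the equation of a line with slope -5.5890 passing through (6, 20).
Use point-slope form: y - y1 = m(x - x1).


y - 20 = -5.5890(x - 6)
y = -5.5890x + 20 + 5.5890*6
y = -5.5890x + 53.5340

y = -5.5890x + 53.5340


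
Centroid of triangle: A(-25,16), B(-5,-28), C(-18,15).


Gx = (-25- 5- 18)/3 = -48/3 = -16.0000
Gy = (16- 28+15)/3 = 3/3 = 1.0000

G = (-16.0000, 1.0000)


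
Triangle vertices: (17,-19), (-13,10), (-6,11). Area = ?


17*(10-11) = -17
-13*(11+ 19) = -390
-6*(-19-10) = 174
sum = -233
Area = |-233|/2 = 116.5000

116.5000 sq units


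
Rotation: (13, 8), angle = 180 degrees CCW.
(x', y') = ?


cos(180) = -1, sin(180) = 0
x' = 13*(-1) - 8*0 = -13
y' = 13*0 + 8*(-1) = -8

(-13, -8)


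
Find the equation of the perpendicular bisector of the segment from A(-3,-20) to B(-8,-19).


Midpoint = (-5.5, -19.5)
Slope of AB = dy/dx = 1/(-5) = -0.2000
Perp slope = -dx/dy = 5/1 = 5.0000
b = My - (perp slope)*Mx = -19.5 + (-5*(-5.5))/1 = -19.5 + 27.5000 = 8.0000

y = 5.0000x + 8.0000


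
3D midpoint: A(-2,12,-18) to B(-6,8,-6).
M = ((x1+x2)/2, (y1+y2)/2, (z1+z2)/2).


Mx = (-2- 6)/2 = -4.0000
My = (12+8)/2 = 10.0000
Mz = (-18- 6)/2 = -12.0000

M = (-4.0000, 10.0000, -12.0000)


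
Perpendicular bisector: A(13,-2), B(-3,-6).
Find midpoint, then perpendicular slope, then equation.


Midpoint = (5, -4)
Slope of AB = dy/dx = -4/(-16) = 0.2500
Perp slope = -dx/dy = -16/4 = -4.0000
b = My - (perp slope)*Mx = -4 + (-16*5)/(-4) = -4 + 20.0000 = 16.0000

y = -4.0000x + 16.0000


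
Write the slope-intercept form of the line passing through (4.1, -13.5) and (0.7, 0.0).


m = (13.5)/(-3.4) = -3.9706
b = y1 - m*x1 = -13.5 - (13.5*4.1)/(-3.4) = -13.5 + 16.2794 = 2.7794

y = -3.9706x + 2.7794


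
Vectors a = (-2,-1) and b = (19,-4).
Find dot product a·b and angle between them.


a·b = -2*19 - 1*(-4) = -38 + 4 = -34
|a| = sqrt(4+1) = 2.2361
|b| = sqrt(361+16) = 19.4165
cos(theta) = -34/(sqrt(5)*sqrt(377)) = -34/sqrt(1885) = -0.783111
theta = arccos(-34/sqrt(1885)) = 141.5463 degrees

a·b = -34, theta = 141.5463 deg


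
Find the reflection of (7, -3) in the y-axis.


Reflection rule for y-axis: (-x, y)
(7, -3) -> (-7, -3)

(-7, -3)


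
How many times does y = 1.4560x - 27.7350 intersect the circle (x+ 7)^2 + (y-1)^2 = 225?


Substitute y = 1.4560x - 27.7350: (x+ 7)^2 + (1.4560x- 27.7350-1)^2 = 225
Expand to Ax^2 + Bx + C = 0, where b-k = -28.735
A = 1+m^2 = 3.119936
B = 2(m(b-k) - h) = 2(1.4560*(-28.735) + 7) = -69.67632
C = h^2 + (b-k)^2 - r^2 = 49 + 825.700225 - 225 = 649.700225
disc = B^2-4AC = 4854.7896 - 8108.0925 = -3253.3029
disc < 0

0 intersection points


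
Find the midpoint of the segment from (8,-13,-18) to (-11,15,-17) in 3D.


Mx = (8- 11)/2 = -1.5000
My = (-13+15)/2 = 1.0000
Mz = (-18- 17)/2 = -17.5000

M = (-1.5000, 1.0000, -17.5000)


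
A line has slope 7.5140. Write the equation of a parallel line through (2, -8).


Parallel lines have equal slopes.
m2 = 7.5140
b2 = -8 - 7.5140*2 = -23.0280

y = 7.5140x - 23.0280


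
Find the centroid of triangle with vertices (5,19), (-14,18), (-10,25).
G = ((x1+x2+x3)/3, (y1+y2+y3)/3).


Gx = (5- 14- 10)/3 = -19/3 = -6.3333
Gy = (19+18+25)/3 = 62/3 = 20.6667

G = (-6.3333, 20.6667)


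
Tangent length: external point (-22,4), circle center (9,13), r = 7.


d = sqrt((-22-9)^2 + (4-13)^2) = sqrt(961+81) = 32.2800
L = sqrt(1042.0000 - 49) = sqrt(993.0000) = 31.5119

31.5119


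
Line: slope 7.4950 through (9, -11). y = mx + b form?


y + 11 = 7.4950(x - 9)
y = 7.4950x - 11 - 7.4950*9
y = 7.4950x - 78.4550

y = 7.4950x - 78.4550


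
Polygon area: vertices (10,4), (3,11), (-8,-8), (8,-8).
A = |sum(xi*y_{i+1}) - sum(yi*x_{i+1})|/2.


sum(xi*y_{i+1}) = 10*11 + 3*(-8) - 8*(-8) + 8*4 = 182
sum(yi*x_{i+1}) = 4*3 + 11*(-8) - 8*8 - 8*10 = -220
Area = |182 + 220|/2 = 402/2 = 201.0000

201.0000 sq units


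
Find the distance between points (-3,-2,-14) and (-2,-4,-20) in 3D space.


dx=1, dy=-2, dz=-6
d = sqrt(1+4+36) = sqrt(41) = 6.4031

6.4031


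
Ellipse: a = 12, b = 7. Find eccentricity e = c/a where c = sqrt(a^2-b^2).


c = sqrt(144-49) = sqrt(95) = 9.7468
e = c/a = sqrt(95)/12 = 0.8122

e = 0.8122


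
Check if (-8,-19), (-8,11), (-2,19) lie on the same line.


-8*(11-19) - 8*(19+ 19) - 2*(-19-11)
= 64 - 304 + 60 = -180

No, not collinear (determinant = -180)


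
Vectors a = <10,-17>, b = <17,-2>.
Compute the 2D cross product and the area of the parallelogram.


cross = 10*(-2) + 17*17 = -20 + 289 = 269
Parallelogram area = |269| = 269

cross = 269, parallelogram area = 269


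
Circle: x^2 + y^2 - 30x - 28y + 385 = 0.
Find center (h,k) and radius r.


h = -D/2 = 30/2 = 15
k = -E/2 = 28/2 = 14
r^2 = h^2 + k^2 - F = 225 + 196 - 385 = 36
r = 6

Center (15, 14), radius = 6


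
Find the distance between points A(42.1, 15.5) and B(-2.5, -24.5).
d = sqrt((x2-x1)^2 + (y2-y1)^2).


dx = -2.5 - 42.1 = -44.6
dy = -24.5 - 15.5 = -40.0
d = sqrt(1989.16 + 1600.0) = sqrt(3589.16) = 59.9096

59.9096


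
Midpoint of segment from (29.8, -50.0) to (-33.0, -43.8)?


Mx = (29.8 - 33.0)/2 = -3.2/2 = -1.6000
My = (-50.0 - 43.8)/2 = -93.8/2 = -46.9000

(-1.6000, -46.9000)


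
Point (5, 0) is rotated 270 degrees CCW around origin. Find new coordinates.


cos(270) = 0, sin(270) = -1
x' = 5*0 - 0*(-1) = 0
y' = 5*(-1) + 0*0 = -5

(0, -5)


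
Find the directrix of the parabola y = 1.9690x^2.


a = 1.9690
1/(4a) = 0.1270
directrix: y = -0.1270 = -0.1270

y = -0.1270


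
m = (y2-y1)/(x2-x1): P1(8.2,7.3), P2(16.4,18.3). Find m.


dy = 18.3 - 7.3 = 11.0
dx = 16.4 - 8.2 = 8.2
m = 11.0/8.2 = 1.3415

m = 1.3415


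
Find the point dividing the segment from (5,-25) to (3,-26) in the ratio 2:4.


Px = (2*3 + 4*5)/6 = 26/6 = 4.3333
Py = (2*(-26) + 4*(-25))/6 = -152/6 = -25.3333

P = (4.3333, -25.3333)


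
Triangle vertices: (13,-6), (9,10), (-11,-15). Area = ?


13*(10+ 15) = 325
9*(-15+ 6) = -81
-11*(-6-10) = 176
sum = 420
Area = |420|/2 = 210.0000

210.0000 sq units


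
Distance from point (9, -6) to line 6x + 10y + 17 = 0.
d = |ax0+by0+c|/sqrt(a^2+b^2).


|6*9 + 10*(-6) + 17| = |11| = 11
sqrt(36 + 100) = sqrt(136) = 11.6619
d = 11/sqrt(136) = 0.9432

0.9432


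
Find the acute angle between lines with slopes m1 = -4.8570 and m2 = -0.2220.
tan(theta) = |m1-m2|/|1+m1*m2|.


m1-m2 = -4.635
1+m1*m2 = 2.078254
tan(theta) = |-4.635/2.078254| = 2.230237
theta = arctan(|-4.635/2.078254|) = 65.8494 degrees (acute angle)

65.8494 degrees


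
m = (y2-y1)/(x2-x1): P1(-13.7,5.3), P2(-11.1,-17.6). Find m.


dy = -17.6 - 5.3 = -22.9
dx = -11.1 + 13.7 = 2.6
m = -22.9/2.6 = -8.8077

m = -8.8077


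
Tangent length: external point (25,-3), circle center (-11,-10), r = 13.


d = sqrt((25+ 11)^2 + (-3+ 10)^2) = sqrt(1296+49) = 36.6742
L = sqrt(1345.0000 - 169) = sqrt(1176.0000) = 34.2929

34.2929


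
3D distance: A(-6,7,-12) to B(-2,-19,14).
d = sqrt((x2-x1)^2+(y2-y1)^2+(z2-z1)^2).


dx=4, dy=-26, dz=26
d = sqrt(16+676+676) = sqrt(1368) = 36.9865

36.9865


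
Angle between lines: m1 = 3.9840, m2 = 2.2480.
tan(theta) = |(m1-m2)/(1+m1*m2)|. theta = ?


m1-m2 = 1.736
1+m1*m2 = 9.956032
tan(theta) = |1.736/9.956032| = 0.174367
theta = arctan(|1.736/9.956032|) = 9.8910 degrees (acute angle)

9.8910 degrees


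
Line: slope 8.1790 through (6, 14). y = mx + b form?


y - 14 = 8.1790(x - 6)
y = 8.1790x + 14 - 8.1790*6
y = 8.1790x - 35.0740

y = 8.1790x - 35.0740


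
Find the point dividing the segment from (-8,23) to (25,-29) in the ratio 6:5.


Px = (6*25 + 5*(-8))/11 = 110/11 = 10.0000
Py = (6*(-29) + 5*23)/11 = -59/11 = -5.3636

P = (10.0000, -5.3636)


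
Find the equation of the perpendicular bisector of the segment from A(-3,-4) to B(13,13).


Midpoint = (5, 4.5)
Slope of AB = dy/dx = 17/16 = 1.0625
Perp slope = -dx/dy = -16/17 = -0.9412
b = My - (perp slope)*Mx = 4.5 + (16*5)/17 = 4.5 + 4.7059 = 9.2059

y = -0.9412x + 9.2059


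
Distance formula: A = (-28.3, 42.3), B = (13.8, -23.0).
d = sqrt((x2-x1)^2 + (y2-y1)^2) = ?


dx = 13.8 + 28.3 = 42.1
dy = -23.0 - 42.3 = -65.3
d = sqrt(1772.41 + 4264.09) = sqrt(6036.5) = 77.6949

77.6949


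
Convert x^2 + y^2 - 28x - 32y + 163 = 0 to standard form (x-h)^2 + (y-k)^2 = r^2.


h = -D/2 = 28/2 = 14
k = -E/2 = 32/2 = 16
r^2 = h^2 + k^2 - F = 196 + 256 - 163 = 289
r = 17

Center (14, 16), radius = 17


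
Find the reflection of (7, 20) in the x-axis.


Reflection rule for x-axis: (x, -y)
(7, 20) -> (7, -20)

(7, -20)


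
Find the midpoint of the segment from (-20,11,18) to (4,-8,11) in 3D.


Mx = (-20+4)/2 = -8.0000
My = (11- 8)/2 = 1.5000
Mz = (18+11)/2 = 14.5000

M = (-8.0000, 1.5000, 14.5000)


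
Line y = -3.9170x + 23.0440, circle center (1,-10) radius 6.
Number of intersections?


Substitute y = -3.9170x + 23.0440: (x-1)^2 + (-3.9170x+23.0440+ 10)^2 = 36
Expand to Ax^2 + Bx + C = 0, where b-k = 33.044
A = 1+m^2 = 16.342889
B = 2(m(b-k) - h) = 2(-3.9170*33.044 - 1) = -260.866696
C = h^2 + (b-k)^2 - r^2 = 1 + 1091.905936 - 36 = 1056.905936
disc = B^2-4AC = 68051.4331 - 69091.5856 = -1040.1525
disc < 0

0 intersection points
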